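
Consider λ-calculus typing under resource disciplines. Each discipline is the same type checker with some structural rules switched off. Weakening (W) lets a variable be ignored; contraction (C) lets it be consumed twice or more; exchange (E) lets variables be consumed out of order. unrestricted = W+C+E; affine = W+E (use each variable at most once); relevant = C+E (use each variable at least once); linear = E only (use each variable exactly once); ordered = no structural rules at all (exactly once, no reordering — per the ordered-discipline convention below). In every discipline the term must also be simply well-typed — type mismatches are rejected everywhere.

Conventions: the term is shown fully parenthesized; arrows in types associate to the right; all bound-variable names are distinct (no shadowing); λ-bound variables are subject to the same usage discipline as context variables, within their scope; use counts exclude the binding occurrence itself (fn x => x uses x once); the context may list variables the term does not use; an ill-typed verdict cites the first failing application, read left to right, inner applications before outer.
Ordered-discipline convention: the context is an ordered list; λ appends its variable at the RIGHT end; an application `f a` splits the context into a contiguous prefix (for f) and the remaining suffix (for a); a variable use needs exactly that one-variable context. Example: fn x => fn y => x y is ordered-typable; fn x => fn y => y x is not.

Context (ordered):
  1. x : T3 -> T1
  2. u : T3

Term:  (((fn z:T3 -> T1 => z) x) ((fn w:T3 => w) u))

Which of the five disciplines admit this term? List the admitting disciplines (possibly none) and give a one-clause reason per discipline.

accepted by: ordered, linear, affine, relevant, unrestricted
usage: x: 1×, u: 1×, z (λ-bound): 1×, w (λ-bound): 1×
left-to-right use order: z, x, w, u
typing: well-typed — term : T1
ordered ✓ (x, u, z, w: once each, no exchange needed)
linear ✓ (exactly-once usage across x, u, z, w)
affine ✓ (x, u, z, w: no repeats, contraction unneeded)
relevant ✓ (at least one use each (x, u, z, w))
unrestricted ✓ (well-typed at T1; no restrictions here)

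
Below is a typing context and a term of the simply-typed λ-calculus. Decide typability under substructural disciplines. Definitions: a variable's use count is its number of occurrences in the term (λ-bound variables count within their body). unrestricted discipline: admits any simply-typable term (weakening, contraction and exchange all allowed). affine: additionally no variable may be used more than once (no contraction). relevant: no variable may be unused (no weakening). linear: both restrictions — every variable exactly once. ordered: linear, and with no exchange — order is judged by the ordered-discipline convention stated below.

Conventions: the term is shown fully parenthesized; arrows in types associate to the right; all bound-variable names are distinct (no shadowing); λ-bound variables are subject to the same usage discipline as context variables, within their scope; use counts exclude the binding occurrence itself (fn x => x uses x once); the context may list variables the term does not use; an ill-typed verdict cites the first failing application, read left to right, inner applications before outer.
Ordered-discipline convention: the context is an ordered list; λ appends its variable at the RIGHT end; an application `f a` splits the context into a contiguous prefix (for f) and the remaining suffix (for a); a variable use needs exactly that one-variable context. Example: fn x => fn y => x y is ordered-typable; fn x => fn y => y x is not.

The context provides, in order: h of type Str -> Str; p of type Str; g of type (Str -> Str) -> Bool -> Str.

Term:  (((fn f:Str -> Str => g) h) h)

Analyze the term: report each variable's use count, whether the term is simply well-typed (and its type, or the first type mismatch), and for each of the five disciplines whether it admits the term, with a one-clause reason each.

counts: h ×2; p ×0; g ×1; f (λ-bound) ×0
order of uses: g, h, h
typing: well-typed — term : Bool -> Str
ordered ✗ (h ×2 used more than once (contraction); p, f never used (weakening))
linear ✗ (h ×2 used more than once (contraction); p, f never used (weakening))
affine ✗ (h ×2 used more than once (contraction))
relevant ✗ (p, f never used (weakening))
unrestricted ✓ (well-typed at Bool -> Str; no restrictions here)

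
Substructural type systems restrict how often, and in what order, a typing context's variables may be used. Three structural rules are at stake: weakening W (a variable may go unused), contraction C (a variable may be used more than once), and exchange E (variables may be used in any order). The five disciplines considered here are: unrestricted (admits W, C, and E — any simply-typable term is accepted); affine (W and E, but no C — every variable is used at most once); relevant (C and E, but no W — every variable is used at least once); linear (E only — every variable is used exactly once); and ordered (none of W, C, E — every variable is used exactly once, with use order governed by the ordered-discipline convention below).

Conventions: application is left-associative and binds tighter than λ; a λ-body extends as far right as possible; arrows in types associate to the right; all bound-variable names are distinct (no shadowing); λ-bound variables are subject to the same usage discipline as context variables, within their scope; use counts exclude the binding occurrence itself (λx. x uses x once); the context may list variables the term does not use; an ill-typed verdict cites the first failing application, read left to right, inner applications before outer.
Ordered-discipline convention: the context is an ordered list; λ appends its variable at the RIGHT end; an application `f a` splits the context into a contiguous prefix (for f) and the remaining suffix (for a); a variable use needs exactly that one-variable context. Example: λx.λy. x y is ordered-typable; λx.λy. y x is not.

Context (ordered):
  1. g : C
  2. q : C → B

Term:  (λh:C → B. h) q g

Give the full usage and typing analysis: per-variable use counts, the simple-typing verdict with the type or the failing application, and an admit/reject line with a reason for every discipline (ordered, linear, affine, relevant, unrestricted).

variable uses: g: 1×; q: 1×; h [bound]: 1×
uses in reading order: h, q, g
typing: well-typed at B
ordered: ✗ — use order h, q, g needs exchange
linear: ✓ — single use per variable (g, q, h)
affine: ✓ — g, q, h: no repeats, contraction unneeded
relevant: ✓ — g, q, h: all used, weakening unneeded
unrestricted: ✓ — type-checks (B) and nothing is barred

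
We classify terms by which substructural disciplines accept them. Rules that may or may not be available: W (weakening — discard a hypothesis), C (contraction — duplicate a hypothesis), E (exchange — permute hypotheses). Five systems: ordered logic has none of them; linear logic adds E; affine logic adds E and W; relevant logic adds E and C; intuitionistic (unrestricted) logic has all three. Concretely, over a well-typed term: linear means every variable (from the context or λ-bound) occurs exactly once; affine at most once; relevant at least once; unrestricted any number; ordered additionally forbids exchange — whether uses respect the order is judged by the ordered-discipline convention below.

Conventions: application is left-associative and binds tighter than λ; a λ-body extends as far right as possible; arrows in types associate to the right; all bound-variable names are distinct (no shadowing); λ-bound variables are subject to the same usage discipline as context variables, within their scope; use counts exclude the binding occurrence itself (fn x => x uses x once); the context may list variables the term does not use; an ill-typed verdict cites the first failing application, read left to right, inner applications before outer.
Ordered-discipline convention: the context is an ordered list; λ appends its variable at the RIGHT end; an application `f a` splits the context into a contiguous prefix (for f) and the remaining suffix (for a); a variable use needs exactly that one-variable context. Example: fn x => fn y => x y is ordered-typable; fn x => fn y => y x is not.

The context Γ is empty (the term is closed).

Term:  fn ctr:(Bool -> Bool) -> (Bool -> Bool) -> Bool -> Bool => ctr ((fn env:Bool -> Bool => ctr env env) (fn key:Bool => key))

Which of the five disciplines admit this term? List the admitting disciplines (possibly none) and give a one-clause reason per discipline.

admitted in: relevant, unrestricted
use counts: ctr (λ-bound)=2; env (λ-bound)=2; key (λ-bound)=1
order of uses: ctr, ctr, env, env, key
typing: the term checks, with type ((Bool -> Bool) -> (Bool -> Bool) -> Bool -> Bool) -> (Bool -> Bool) -> Bool -> Bool
ordered ✗ (needs contraction — ctr ×2, env ×2)
linear ✗ (needs contraction — ctr ×2, env ×2)
affine ✗ (needs contraction — ctr ×2, env ×2)
relevant ✓ (at least one use each (ctr, env, key))
unrestricted ✓ (type-checks (((Bool -> Bool) -> (Bool -> Bool) -> Bool -> Bool) -> (Bool -> Bool) -> Bool -> Bool) and nothing is barred)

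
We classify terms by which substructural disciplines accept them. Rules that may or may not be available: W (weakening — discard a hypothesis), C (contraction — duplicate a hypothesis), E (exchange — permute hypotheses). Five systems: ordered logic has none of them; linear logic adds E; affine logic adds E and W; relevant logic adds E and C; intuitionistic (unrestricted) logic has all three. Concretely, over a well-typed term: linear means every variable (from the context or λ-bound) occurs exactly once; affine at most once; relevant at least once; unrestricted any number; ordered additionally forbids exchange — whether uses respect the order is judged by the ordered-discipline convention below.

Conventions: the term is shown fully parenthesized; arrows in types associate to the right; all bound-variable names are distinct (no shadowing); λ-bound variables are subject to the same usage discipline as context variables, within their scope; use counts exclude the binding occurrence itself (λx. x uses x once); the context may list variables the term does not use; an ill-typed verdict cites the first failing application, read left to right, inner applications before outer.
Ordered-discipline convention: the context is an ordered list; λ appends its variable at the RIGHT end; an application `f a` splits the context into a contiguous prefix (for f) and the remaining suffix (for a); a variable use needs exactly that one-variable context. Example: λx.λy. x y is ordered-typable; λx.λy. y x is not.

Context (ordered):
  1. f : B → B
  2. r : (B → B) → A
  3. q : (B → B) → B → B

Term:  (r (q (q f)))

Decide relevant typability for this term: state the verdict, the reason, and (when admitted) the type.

yes — every one of f, r, q appears; term : A
usage: f: 1×, r: 1×, q: 2×
uses in reading order: r, q, q, f
typing: ✓ — A
per-discipline verdicts: ordered ✗; linear ✗; affine ✗; relevant ✓; unrestricted ✓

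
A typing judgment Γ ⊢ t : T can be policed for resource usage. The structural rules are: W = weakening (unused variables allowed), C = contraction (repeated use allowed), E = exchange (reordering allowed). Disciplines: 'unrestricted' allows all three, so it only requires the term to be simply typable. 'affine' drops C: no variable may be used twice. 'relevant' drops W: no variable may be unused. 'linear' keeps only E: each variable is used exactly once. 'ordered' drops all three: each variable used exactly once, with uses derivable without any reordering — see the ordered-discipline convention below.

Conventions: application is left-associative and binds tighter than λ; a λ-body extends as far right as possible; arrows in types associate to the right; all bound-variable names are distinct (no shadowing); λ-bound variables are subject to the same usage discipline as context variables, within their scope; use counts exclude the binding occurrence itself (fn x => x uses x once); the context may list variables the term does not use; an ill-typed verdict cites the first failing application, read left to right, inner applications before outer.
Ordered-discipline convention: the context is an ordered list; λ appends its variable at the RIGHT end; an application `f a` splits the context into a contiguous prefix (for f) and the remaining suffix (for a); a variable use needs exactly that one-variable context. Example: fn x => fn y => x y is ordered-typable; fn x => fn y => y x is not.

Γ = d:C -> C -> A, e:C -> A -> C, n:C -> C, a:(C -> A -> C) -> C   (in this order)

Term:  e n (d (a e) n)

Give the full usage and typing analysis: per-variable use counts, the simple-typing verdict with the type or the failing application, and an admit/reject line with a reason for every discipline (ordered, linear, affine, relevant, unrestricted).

usage: d=1; e=2; n=2; a=1
order of uses: e, n, d, a, e, n
typing: ill-typed: a function awaiting C gets C -> C
ordered: ✗, fails simple typing
linear: ✗, a type mismatch blocks all five
affine: ✗, the type mismatch rejects it
relevant: ✗, not simply typable
unrestricted: ✗, fails simple typing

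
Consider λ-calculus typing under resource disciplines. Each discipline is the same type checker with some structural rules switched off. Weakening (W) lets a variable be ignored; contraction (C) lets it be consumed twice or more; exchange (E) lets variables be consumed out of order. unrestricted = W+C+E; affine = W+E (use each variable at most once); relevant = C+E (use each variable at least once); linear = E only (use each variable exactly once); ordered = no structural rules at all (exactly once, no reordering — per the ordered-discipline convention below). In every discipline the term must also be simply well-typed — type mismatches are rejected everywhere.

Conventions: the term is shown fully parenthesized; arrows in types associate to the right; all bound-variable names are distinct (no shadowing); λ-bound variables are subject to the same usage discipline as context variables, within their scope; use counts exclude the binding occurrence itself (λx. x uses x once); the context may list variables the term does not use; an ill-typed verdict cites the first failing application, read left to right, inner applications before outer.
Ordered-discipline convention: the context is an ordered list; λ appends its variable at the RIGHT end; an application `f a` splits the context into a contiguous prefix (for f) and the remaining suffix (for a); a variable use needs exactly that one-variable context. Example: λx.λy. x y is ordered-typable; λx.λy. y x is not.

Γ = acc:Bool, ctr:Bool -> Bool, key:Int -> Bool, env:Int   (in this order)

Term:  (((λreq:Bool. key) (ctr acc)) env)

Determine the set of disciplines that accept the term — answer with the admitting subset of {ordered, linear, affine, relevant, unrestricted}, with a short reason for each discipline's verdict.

admitting disciplines: affine, unrestricted
use counts: acc=1; ctr=1; key=1; env=1; req (bound)=0
left-to-right use order: key, ctr, acc, env
typing: well-typed at Bool
ordered: ✗ — unused: req — weakening required
linear: ✗ — unused: req — weakening required
affine: ✓ — no duplicate uses among acc, ctr, key, env, req
relevant: ✗ — unused: req — weakening required
unrestricted: ✓ — typability at Bool is all that's needed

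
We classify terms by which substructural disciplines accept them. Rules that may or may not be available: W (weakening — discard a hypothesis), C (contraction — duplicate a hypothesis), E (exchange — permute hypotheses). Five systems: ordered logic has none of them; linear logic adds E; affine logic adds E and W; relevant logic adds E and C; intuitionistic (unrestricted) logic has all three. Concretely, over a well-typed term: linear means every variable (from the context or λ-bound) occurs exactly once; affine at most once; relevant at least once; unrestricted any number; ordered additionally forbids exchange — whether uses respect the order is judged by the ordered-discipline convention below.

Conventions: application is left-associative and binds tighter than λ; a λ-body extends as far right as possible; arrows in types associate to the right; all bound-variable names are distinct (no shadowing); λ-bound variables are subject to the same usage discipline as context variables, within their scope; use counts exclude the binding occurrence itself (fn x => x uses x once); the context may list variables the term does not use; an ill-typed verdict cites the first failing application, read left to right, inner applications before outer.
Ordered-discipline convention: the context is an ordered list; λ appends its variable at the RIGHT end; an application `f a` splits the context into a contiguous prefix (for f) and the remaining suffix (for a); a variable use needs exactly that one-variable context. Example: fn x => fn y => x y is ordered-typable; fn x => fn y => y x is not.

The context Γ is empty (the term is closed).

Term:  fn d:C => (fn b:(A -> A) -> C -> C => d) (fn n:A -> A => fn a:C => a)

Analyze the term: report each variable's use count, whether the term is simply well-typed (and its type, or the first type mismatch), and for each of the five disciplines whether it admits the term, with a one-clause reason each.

use counts: d [bound]: 1×; b [bound]: 0×; n [bound]: 0×; a [bound]: 1×
left-to-right use order: d, a
typing: the term checks, with type C -> C
ordered: ✗ — needs weakening: b, n unused
linear: ✗ — needs weakening: b, n unused
affine: ✓ — no duplicate uses among d, b, n, a
relevant: ✗ — needs weakening: b, n unused
unrestricted: ✓ — typability at C -> C is all that's needed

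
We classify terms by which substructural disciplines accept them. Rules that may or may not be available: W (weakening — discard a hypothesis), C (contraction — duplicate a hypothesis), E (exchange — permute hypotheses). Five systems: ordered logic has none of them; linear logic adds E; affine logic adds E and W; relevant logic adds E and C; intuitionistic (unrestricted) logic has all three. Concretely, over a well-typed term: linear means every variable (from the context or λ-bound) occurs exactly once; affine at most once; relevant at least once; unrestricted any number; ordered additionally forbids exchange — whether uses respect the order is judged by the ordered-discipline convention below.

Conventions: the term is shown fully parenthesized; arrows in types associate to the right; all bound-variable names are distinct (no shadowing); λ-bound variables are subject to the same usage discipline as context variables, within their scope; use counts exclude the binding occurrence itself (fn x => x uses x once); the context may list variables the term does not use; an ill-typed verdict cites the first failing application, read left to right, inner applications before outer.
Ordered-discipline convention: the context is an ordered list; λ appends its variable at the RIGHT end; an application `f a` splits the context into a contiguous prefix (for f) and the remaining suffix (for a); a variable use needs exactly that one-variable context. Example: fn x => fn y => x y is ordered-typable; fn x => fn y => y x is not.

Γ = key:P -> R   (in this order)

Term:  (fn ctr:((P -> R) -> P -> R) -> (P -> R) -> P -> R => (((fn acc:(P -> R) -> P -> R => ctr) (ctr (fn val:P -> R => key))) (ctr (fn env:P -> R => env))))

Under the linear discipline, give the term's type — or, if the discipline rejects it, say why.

not well-typed under linear — repeated use of ctr ×3; acc, val left unused
usage: key=1; ctr (bound)=3; acc (bound)=0; val (bound)=0; env (bound)=1
use order (left to right): ctr, ctr, key, ctr, env
typing: well-typed — term : (((P -> R) -> P -> R) -> (P -> R) -> P -> R) -> (P -> R) -> P -> R
summary: ordered ✗ | linear ✗ | affine ✗ | relevant ✗ | unrestricted ✓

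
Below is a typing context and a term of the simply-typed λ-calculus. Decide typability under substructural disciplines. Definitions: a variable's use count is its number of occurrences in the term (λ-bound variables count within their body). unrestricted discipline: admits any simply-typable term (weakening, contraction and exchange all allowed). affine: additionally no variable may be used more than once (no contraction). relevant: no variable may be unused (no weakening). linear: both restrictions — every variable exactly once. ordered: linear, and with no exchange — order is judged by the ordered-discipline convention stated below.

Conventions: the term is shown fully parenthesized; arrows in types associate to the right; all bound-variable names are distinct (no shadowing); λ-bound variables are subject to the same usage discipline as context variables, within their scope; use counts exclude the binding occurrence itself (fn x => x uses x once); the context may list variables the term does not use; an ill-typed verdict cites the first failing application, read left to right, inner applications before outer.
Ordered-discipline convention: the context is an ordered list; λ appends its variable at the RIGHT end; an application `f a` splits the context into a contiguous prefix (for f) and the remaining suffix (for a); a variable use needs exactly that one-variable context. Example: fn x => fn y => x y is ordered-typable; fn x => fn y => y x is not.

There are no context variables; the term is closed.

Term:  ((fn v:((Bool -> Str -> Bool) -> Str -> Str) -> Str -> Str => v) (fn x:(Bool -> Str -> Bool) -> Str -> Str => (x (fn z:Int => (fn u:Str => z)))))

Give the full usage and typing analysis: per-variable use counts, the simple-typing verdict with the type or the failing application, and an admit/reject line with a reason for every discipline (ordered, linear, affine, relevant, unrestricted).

usage: v [bound]: 1; x [bound]: 1; z [bound]: 1; u [bound]: 0
uses in reading order: v, x, z
typing: ill-typed: a function awaiting Bool -> Str -> Bool gets Int -> Str -> Int
ordered: ✗ — not simply typable
linear: ✗ — fails simple typing
affine: ✗ — a type mismatch blocks all five
relevant: ✗ — the type mismatch rejects it
unrestricted: ✗ — not simply typable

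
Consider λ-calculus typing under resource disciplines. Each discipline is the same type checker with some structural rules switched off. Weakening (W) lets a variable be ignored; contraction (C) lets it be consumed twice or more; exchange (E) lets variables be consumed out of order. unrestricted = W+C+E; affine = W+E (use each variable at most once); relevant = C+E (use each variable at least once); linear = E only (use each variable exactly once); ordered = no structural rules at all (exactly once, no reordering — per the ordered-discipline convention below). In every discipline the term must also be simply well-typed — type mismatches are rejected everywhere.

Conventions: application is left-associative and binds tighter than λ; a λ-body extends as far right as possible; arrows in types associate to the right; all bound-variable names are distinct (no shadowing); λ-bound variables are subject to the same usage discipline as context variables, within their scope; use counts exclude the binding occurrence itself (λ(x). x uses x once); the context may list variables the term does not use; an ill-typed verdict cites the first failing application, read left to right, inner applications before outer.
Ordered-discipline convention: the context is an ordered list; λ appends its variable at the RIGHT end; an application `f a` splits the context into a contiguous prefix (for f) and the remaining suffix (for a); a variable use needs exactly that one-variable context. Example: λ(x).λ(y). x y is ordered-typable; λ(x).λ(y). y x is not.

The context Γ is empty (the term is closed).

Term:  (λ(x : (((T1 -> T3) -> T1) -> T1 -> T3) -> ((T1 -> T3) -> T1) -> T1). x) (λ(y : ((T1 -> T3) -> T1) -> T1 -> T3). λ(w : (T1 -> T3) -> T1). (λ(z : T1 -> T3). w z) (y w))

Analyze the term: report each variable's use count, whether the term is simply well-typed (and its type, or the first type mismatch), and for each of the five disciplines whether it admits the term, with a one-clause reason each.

counts: x [bound]=1, y [bound]=1, w [bound]=2, z [bound]=1
uses in reading order: x, w, z, y, w
typing: well-typed — term : (((T1 -> T3) -> T1) -> T1 -> T3) -> ((T1 -> T3) -> T1) -> T1
ordered: ✗ — uses contraction: w ×2
linear: ✗ — uses contraction: w ×2
affine: ✗ — uses contraction: w ×2
relevant: ✓ — none of x, y, w, z goes unused
unrestricted: ✓ — simply typable at (((T1 -> T3) -> T1) -> T1 -> T3) -> ((T1 -> T3) -> T1) -> T1; W, C, E all held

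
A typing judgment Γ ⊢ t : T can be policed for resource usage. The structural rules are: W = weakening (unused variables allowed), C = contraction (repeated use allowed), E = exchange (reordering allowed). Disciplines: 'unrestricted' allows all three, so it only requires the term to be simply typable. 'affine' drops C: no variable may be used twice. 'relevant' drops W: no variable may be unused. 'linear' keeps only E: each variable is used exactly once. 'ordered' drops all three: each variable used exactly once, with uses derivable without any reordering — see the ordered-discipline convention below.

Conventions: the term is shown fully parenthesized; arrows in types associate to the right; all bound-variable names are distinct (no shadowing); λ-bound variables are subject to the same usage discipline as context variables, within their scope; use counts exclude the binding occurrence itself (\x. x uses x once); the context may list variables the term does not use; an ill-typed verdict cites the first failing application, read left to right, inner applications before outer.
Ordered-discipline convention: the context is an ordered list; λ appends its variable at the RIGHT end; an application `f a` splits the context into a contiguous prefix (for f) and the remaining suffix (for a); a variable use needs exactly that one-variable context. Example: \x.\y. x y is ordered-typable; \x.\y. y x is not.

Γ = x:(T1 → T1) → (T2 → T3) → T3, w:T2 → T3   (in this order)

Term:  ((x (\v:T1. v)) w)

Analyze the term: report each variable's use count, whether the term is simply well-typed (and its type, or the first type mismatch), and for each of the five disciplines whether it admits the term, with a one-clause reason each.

counts: x: 1, w: 1, v [bound]: 1
uses in reading order: x, v, w
typing: well-typed — term : T3
ordered: ✓ — single-use (x, w, v), ordered derivation ok
linear: ✓ — single use per variable (x, w, v)
affine: ✓ — x, w, v: no repeats, contraction unneeded
relevant: ✓ — at least one use each (x, w, v)
unrestricted: ✓ — type-checks (T3) and nothing is barred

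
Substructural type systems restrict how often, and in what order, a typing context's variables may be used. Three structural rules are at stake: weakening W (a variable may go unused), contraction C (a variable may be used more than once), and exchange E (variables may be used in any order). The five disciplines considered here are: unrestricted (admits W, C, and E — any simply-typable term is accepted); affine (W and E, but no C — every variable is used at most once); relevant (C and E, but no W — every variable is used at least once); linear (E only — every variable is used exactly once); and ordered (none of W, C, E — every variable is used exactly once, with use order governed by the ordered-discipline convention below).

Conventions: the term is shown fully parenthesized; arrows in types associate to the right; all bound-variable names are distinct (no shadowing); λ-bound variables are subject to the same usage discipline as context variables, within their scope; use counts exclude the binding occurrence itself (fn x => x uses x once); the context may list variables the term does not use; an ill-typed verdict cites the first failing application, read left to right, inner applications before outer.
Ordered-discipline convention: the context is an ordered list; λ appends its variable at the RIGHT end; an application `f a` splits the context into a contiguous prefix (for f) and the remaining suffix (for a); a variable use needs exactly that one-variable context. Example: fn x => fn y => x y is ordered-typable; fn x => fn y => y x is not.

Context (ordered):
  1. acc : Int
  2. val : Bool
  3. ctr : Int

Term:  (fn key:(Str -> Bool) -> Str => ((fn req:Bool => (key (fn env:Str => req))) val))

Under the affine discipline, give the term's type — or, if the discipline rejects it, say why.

term : ((Str -> Bool) -> Str) -> Str
use counts: acc=0; val=1; ctr=0; key (bound)=1; req (bound)=1; env (bound)=0
order of uses: key, req, val
typing: ✓ — ((Str -> Bool) -> Str) -> Str
summary: ordered ✗ | linear ✗ | affine ✓ | relevant ✗ | unrestricted ✓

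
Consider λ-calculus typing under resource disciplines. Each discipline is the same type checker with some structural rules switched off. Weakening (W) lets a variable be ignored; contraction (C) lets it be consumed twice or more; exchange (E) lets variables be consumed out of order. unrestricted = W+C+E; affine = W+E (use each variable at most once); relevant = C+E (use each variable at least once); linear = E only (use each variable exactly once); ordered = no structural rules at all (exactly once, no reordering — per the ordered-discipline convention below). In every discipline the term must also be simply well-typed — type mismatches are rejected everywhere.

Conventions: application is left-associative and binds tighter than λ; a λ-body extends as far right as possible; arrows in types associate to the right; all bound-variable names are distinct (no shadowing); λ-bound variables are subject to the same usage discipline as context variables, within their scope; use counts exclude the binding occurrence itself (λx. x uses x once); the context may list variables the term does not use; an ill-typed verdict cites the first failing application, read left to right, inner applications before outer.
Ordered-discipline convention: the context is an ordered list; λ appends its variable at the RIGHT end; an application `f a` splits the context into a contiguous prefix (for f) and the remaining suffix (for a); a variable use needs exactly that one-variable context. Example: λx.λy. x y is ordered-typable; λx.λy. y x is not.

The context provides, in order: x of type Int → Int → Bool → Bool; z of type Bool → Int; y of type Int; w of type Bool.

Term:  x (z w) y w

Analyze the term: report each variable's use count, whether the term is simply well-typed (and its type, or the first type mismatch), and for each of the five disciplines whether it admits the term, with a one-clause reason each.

use counts: x=1; z=1; y=1; w=2
uses in reading order: x, z, w, y, w
typing: ✓ — Bool
ordered: ✗, uses contraction: w ×2
linear: ✗, uses contraction: w ×2
affine: ✗, uses contraction: w ×2
relevant: ✓, x, z, y, w: all used, weakening unneeded
unrestricted: ✓, simply typable at Bool; W, C, E all held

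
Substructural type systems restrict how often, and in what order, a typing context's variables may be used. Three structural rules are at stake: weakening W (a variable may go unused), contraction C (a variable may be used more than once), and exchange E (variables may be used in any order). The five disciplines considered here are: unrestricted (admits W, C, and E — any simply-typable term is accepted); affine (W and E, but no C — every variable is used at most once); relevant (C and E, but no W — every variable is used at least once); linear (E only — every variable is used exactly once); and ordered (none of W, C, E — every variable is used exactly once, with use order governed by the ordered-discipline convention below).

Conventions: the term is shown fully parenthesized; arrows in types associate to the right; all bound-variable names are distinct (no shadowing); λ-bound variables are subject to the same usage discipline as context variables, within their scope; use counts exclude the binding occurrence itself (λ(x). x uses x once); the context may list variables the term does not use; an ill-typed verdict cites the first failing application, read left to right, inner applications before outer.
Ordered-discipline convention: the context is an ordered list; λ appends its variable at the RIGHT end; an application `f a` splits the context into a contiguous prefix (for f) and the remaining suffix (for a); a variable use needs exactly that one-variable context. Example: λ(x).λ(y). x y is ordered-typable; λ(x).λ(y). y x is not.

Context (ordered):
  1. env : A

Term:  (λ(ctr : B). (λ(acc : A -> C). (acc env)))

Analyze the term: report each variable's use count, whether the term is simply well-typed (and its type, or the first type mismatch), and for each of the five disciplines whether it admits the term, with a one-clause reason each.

counts: env: 1×, ctr (bound): 0×, acc (bound): 1×
order of uses: acc, env
typing: well-typed at B -> (A -> C) -> C
ordered: ✗, ctr never used (weakening)
linear: ✗, ctr never used (weakening)
affine: ✓, at most one use each (env, ctr, acc)
relevant: ✗, ctr never used (weakening)
unrestricted: ✓, type-checks (B -> (A -> C) -> C) and nothing is barred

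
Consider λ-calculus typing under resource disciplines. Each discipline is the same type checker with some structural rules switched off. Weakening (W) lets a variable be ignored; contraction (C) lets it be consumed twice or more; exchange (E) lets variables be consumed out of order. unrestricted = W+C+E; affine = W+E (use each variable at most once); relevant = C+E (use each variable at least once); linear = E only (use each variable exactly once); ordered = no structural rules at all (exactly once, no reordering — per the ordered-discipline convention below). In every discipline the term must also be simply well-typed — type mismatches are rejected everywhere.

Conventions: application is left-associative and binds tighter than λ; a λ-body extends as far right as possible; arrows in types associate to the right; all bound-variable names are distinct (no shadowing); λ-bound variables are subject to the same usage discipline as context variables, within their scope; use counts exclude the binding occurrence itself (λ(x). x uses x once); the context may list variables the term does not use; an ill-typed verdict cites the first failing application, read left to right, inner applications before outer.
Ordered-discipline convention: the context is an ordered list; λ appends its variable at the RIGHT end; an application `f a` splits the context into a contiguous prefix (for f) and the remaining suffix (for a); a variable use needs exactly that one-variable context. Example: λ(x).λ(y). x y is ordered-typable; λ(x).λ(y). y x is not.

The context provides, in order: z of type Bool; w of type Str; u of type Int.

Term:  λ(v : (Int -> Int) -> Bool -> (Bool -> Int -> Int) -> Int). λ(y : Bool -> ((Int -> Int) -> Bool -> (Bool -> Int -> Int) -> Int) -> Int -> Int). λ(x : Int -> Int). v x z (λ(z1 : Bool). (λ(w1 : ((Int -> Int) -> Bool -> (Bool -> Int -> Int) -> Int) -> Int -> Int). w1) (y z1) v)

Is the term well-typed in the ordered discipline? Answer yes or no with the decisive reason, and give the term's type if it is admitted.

no — v ×2 used more than once (contraction); needs weakening: w, u unused
variable uses: z: 1, w: 0, u: 0, v (bound): 2, y (bound): 1, x (bound): 1, z1 (bound): 1, w1 (bound): 1
left-to-right use order: v, x, z, w1, y, z1, v
typing: ✓ — ((Int -> Int) -> Bool -> (Bool -> Int -> Int) -> Int) -> (Bool -> ((Int -> Int) -> Bool -> (Bool -> Int -> Int) -> Int) -> Int -> Int) -> (Int -> Int) -> Int
summary: ordered ✗ · linear ✗ · affine ✗ · relevant ✗ · unrestricted ✓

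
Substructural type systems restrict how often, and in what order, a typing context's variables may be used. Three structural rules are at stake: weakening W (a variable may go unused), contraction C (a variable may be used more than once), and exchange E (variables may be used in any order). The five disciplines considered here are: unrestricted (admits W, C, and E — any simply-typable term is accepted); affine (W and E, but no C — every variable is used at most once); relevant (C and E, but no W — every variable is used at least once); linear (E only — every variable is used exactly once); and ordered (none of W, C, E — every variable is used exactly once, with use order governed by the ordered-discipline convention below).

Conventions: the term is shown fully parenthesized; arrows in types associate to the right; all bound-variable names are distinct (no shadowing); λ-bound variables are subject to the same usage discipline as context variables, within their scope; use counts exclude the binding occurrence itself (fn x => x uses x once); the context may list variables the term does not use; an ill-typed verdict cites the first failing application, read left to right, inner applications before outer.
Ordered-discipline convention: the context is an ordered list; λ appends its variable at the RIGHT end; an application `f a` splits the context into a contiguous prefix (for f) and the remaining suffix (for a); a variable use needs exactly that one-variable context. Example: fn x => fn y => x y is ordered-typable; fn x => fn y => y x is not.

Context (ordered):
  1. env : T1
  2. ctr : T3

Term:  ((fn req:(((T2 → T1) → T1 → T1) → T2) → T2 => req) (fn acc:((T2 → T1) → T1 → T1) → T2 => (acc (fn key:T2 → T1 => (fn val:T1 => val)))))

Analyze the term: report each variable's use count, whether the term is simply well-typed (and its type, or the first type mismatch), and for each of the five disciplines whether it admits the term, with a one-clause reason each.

usage: env: 0×; ctr: 0×; req (λ-bound): 1×; acc (λ-bound): 1×; key (λ-bound): 0×; val (λ-bound): 1×
order of uses: req, acc, val
typing: well-typed — term : (((T2 → T1) → T1 → T1) → T2) → T2
ordered ✗ (env, ctr, key left unused)
linear ✗ (env, ctr, key left unused)
affine ✓ (none of env, ctr, req, acc, key, val used more than once)
relevant ✗ (env, ctr, key left unused)
unrestricted ✓ (well-typed at (((T2 → T1) → T1 → T1) → T2) → T2; no restrictions here)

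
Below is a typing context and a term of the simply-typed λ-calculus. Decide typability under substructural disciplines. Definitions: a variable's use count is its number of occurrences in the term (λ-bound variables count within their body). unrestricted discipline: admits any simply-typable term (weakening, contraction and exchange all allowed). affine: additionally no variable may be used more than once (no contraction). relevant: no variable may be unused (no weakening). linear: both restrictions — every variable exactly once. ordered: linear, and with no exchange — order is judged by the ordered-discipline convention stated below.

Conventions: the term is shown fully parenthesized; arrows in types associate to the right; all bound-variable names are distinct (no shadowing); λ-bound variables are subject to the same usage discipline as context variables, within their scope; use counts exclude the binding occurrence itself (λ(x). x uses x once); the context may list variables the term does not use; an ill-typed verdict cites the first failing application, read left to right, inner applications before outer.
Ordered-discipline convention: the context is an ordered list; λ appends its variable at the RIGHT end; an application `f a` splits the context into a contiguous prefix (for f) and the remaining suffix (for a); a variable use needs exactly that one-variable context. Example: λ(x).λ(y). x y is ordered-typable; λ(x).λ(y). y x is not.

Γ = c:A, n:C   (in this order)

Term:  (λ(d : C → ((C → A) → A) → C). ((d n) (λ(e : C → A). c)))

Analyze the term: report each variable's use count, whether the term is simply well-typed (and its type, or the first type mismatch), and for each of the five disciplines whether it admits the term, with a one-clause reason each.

counts: c: 1×, n: 1×, d (λ-bound): 1×, e (λ-bound): 0×
left-to-right use order: d, n, c
typing: well-typed — term : (C → ((C → A) → A) → C) → C
ordered ✗ (e never used (weakening))
linear ✗ (e never used (weakening))
affine ✓ (no duplicate uses among c, n, d, e)
relevant ✗ (e never used (weakening))
unrestricted ✓ (typability at (C → ((C → A) → A) → C) → C is all that's needed)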